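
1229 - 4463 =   -  3234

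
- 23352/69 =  - 339+13/23 = -338.43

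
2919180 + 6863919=9783099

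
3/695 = 3/695 = 0.00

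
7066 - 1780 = 5286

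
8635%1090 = 1005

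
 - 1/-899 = 1/899= 0.00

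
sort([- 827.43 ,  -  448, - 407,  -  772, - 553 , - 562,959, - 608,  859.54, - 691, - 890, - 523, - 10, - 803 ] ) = [ - 890, - 827.43, - 803, - 772, - 691,  -  608,- 562, -553, - 523, - 448,  -  407, - 10, 859.54,959] 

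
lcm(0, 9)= 0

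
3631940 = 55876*65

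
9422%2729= 1235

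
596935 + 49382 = 646317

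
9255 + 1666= 10921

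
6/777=2/259= 0.01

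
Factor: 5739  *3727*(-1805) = -38607601665 =- 3^1*5^1*19^2 * 1913^1*3727^1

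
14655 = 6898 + 7757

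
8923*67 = 597841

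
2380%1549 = 831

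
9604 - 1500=8104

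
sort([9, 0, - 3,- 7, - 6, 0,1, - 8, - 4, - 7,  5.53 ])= [-8, - 7,  -  7,-6, - 4, - 3,  0,0, 1, 5.53 , 9 ]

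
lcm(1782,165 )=8910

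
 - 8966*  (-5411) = 48515026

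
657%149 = 61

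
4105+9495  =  13600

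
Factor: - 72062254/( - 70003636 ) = 2^( - 1)*11^1*181^1*271^ (-1) * 18097^1*64579^( - 1) = 36031127/35001818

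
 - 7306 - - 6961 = - 345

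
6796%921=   349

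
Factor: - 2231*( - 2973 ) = 3^1*23^1*97^1 *991^1=6632763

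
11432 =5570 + 5862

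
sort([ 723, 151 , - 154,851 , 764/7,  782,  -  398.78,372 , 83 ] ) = [  -  398.78,  -  154,83 , 764/7 , 151,372, 723,782,851]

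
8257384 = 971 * 8504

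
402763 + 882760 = 1285523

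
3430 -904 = 2526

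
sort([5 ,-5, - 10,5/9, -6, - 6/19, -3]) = [ - 10,-6,-5,-3, - 6/19,5/9, 5]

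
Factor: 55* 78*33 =2^1*3^2*5^1*  11^2*13^1= 141570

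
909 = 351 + 558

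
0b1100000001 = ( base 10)769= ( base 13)472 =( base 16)301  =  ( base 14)3CD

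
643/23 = 27 +22/23=27.96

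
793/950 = 793/950 = 0.83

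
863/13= 863/13=66.38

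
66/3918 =11/653 =0.02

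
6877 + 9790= 16667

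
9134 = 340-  - 8794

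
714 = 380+334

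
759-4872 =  - 4113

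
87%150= 87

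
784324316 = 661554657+122769659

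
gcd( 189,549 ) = 9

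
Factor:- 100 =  - 2^2*5^2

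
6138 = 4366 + 1772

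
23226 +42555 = 65781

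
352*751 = 264352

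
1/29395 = 1/29395 = 0.00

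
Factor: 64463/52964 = 2^( -2 )*7^1*9209^1* 13241^( - 1 )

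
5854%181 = 62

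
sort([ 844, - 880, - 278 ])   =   [ - 880, - 278,844]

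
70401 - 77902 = - 7501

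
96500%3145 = 2150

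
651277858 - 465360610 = 185917248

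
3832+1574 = 5406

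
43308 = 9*4812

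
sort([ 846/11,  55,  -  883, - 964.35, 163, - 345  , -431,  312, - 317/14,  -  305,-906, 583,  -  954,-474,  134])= [ - 964.35,  -  954, - 906, - 883,-474,-431,-345 , - 305 ,-317/14, 55,846/11, 134,163, 312,583]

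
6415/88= 72+79/88   =  72.90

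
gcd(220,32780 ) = 220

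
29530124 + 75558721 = 105088845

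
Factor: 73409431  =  8059^1*9109^1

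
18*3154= 56772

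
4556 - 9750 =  - 5194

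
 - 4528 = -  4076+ - 452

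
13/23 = 13/23  =  0.57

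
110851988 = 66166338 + 44685650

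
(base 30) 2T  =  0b1011001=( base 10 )89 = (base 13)6B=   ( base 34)2L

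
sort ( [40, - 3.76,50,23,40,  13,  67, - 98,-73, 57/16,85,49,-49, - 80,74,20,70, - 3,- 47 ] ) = [ - 98, - 80,-73,-49,-47, - 3.76, - 3, 57/16 , 13,20,23, 40,40,49,50,67,70,74,  85 ] 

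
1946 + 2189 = 4135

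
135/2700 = 1/20 = 0.05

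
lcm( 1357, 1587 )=93633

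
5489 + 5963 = 11452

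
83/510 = 83/510 = 0.16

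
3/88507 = 3/88507 = 0.00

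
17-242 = -225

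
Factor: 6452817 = 3^1*7^1*307277^1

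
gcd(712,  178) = 178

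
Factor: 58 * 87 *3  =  2^1*3^2*29^2 = 15138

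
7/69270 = 7/69270 = 0.00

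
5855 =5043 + 812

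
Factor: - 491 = -491^1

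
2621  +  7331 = 9952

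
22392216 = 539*41544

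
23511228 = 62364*377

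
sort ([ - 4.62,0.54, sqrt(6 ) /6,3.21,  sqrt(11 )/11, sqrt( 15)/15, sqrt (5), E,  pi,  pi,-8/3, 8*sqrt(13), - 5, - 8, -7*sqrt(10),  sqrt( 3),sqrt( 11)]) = [  -  7  *sqrt(10), - 8,-5, - 4.62, - 8/3, sqrt(  15)/15,sqrt(11)/11, sqrt( 6)/6,0.54,sqrt(3 ), sqrt( 5),E, pi, pi, 3.21,  sqrt(11 ),  8*sqrt(13 ) ]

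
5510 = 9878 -4368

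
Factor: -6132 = - 2^2*3^1 * 7^1* 73^1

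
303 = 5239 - 4936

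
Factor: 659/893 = 19^(-1) * 47^( - 1 )*  659^1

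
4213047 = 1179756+3033291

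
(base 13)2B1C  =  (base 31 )6GG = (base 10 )6278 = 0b1100010000110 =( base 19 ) H78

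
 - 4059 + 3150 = - 909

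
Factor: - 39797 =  -17^1*2341^1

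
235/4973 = 235/4973 = 0.05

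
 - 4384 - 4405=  - 8789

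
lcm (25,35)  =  175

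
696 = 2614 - 1918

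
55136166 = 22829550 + 32306616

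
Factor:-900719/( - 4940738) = 2^( - 1)*11^( - 1)*224579^( - 1)*900719^1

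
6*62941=377646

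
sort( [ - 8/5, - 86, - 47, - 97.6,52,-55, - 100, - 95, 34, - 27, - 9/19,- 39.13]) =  [ - 100  , - 97.6,-95, - 86, - 55, - 47, - 39.13, - 27, - 8/5, - 9/19,  34,  52 ] 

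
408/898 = 204/449 = 0.45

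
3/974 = 3/974=0.00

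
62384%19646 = 3446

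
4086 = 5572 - 1486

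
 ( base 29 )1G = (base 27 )1i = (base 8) 55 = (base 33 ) 1c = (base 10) 45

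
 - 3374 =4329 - 7703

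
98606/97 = 98606/97 = 1016.56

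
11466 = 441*26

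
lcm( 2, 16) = 16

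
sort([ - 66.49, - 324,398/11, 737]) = [ - 324, - 66.49, 398/11 , 737] 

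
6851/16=428 + 3/16 = 428.19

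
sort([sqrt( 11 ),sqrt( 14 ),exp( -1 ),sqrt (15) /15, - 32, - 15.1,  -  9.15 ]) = [ - 32 , -15.1, - 9.15, sqrt (15 )/15, exp( - 1),sqrt(11),  sqrt(14)]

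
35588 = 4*8897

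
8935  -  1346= 7589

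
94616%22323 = 5324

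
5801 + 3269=9070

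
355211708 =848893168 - 493681460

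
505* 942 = 475710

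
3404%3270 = 134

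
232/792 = 29/99 = 0.29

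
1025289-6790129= - 5764840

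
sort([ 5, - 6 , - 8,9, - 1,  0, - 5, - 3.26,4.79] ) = [ - 8, - 6,-5, - 3.26, - 1, 0,4.79, 5,9] 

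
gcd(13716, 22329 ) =27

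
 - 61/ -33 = 61/33=1.85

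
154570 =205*754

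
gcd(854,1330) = 14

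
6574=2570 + 4004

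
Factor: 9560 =2^3*5^1*239^1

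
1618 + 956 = 2574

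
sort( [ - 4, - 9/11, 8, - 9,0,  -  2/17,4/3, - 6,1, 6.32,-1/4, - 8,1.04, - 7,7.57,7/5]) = [ - 9, - 8,  -  7, - 6 , - 4, - 9/11,-1/4, - 2/17,0, 1,1.04,4/3, 7/5,6.32,7.57, 8]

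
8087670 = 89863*90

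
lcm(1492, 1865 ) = 7460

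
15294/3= 5098 = 5098.00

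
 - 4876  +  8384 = 3508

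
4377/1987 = 2 +403/1987 = 2.20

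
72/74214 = 4/4123 = 0.00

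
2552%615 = 92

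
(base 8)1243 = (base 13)3cc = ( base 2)1010100011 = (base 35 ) ja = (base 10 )675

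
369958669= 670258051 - 300299382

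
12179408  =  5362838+6816570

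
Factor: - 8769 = -3^1*37^1 * 79^1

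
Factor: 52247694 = 2^1*3^1* 41^1*163^1*1303^1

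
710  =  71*10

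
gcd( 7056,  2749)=1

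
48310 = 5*9662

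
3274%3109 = 165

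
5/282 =5/282= 0.02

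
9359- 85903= - 76544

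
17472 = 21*832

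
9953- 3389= 6564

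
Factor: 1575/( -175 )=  - 9  =  - 3^2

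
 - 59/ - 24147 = 59/24147 = 0.00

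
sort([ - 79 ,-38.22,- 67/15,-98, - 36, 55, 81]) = [-98, - 79,  -  38.22,  -  36,-67/15,55, 81] 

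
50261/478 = 50261/478=105.15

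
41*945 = 38745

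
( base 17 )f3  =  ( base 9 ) 316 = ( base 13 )16b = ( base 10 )258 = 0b100000010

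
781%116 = 85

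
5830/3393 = 1 + 2437/3393  =  1.72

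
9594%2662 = 1608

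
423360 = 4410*96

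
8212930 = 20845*394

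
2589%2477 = 112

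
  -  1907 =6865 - 8772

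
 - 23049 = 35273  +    -  58322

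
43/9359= 43/9359 = 0.00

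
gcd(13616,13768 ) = 8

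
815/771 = 1  +  44/771 = 1.06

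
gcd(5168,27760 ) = 16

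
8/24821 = 8/24821= 0.00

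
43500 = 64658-21158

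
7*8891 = 62237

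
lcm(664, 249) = 1992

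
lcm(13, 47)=611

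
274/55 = 4 + 54/55  =  4.98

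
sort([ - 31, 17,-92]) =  [ - 92, - 31,17]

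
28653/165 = 9551/55=173.65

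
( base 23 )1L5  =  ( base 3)1101200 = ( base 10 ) 1017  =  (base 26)1D3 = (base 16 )3f9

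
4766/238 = 2383/119 = 20.03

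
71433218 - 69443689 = 1989529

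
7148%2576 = 1996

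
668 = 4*167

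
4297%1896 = 505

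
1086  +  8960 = 10046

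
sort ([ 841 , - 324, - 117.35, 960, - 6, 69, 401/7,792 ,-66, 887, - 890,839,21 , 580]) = [ - 890, - 324, - 117.35,- 66, - 6, 21 , 401/7 , 69 , 580,792, 839, 841,887,960]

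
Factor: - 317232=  - 2^4*3^2*2203^1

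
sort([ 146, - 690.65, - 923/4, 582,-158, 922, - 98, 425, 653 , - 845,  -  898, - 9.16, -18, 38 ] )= [  -  898, - 845, - 690.65, - 923/4, - 158, - 98,  -  18,-9.16,38 , 146, 425, 582, 653, 922 ]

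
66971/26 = 66971/26= 2575.81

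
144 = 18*8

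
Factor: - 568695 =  - 3^1*5^1*31^1*1223^1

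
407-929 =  -522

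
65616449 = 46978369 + 18638080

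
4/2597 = 4/2597 = 0.00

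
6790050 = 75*90534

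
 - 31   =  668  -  699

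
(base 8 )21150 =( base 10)8808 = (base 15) 2923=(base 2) 10001001101000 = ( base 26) D0K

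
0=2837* 0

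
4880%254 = 54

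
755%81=26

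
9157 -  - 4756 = 13913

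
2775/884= 3 + 123/884= 3.14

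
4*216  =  864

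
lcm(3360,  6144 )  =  215040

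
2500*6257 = 15642500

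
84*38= 3192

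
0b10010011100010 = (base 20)13C2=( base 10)9442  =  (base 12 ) 556A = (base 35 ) 7OR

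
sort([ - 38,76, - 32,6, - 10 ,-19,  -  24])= [ - 38  ,- 32, - 24, - 19, - 10,6, 76]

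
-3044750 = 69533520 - 72578270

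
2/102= 1/51 = 0.02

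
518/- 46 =-12 + 17/23 = - 11.26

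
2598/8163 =866/2721= 0.32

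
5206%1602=400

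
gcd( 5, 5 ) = 5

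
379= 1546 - 1167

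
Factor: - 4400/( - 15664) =5^2*89^ ( - 1 )=25/89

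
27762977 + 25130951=52893928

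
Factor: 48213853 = 17^1*2836109^1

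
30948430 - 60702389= -29753959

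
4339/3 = 4339/3 = 1446.33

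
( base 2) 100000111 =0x107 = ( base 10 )263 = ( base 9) 322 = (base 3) 100202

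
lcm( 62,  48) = 1488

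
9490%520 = 130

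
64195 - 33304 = 30891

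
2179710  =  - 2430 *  ( - 897 )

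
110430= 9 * 12270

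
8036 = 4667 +3369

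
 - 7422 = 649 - 8071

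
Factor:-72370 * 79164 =-5729098680  =  -  2^3* 3^3 * 5^1 * 733^1 * 7237^1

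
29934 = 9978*3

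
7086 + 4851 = 11937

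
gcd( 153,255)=51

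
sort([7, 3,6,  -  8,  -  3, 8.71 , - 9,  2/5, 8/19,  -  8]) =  [  -  9, - 8,-8,- 3,2/5,8/19,3,6, 7,8.71]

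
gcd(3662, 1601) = 1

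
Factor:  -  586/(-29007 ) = 2/99 = 2^1*3^ (  -  2)*11^( - 1 )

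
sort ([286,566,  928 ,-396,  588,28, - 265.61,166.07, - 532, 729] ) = [-532,-396, - 265.61, 28,166.07,  286, 566 , 588, 729,928 ] 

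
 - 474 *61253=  - 29033922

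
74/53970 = 37/26985 = 0.00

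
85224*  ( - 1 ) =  - 85224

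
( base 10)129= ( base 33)3U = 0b10000001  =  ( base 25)54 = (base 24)59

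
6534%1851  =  981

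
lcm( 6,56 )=168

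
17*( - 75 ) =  - 1275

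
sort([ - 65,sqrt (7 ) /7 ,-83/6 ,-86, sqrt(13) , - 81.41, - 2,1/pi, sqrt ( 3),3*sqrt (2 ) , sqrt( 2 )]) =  [-86, - 81.41, - 65,- 83/6 ,-2,1/pi, sqrt(7 ) /7,sqrt ( 2 ),sqrt(3) , sqrt(13 ), 3 * sqrt(  2)]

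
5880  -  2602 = 3278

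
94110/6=15685   =  15685.00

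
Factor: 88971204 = 2^2 * 3^1*7^1*1059181^1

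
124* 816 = 101184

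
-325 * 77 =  - 25025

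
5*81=405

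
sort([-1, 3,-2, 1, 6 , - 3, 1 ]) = [ - 3 , -2,-1, 1, 1, 3 , 6 ]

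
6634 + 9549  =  16183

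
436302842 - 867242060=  - 430939218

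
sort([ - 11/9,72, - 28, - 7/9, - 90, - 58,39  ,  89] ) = [ - 90, - 58, - 28,-11/9, - 7/9, 39, 72, 89]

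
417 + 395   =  812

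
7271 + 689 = 7960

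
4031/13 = 310 + 1/13 = 310.08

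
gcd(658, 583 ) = 1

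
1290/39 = 430/13  =  33.08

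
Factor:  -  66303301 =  - 3359^1*19739^1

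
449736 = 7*64248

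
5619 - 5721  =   - 102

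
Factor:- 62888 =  - 2^3*7^1*1123^1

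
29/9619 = 29/9619 = 0.00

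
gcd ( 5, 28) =1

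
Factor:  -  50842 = -2^1* 11^1 * 2311^1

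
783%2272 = 783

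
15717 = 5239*3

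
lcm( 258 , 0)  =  0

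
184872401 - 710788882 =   -  525916481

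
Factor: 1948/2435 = 2^2*5^ (-1 )= 4/5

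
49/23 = 2 + 3/23 = 2.13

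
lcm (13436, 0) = 0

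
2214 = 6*369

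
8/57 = 8/57= 0.14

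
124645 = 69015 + 55630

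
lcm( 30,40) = 120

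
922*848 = 781856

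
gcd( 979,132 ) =11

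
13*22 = 286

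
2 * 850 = 1700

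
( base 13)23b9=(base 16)13BD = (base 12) 2B11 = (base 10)5053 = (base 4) 1032331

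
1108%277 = 0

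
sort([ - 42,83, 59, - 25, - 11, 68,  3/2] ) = [ -42, - 25, - 11, 3/2, 59,  68, 83 ]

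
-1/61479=-1 + 61478/61479  =  - 0.00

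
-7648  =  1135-8783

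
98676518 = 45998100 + 52678418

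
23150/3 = 7716 + 2/3 = 7716.67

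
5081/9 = 5081/9 = 564.56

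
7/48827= 7/48827 = 0.00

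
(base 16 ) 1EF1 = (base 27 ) ana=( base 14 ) 2c5b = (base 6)100401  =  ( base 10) 7921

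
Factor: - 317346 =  - 2^1*3^1*227^1 *233^1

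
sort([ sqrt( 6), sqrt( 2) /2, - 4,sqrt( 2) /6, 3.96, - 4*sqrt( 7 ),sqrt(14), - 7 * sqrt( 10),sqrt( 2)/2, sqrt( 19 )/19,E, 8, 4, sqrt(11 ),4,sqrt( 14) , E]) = [ - 7*sqrt( 10), - 4*sqrt(7 ),-4,sqrt( 19)/19,  sqrt (2)/6, sqrt(2) /2, sqrt( 2) /2,  sqrt( 6 ),E,E, sqrt( 11),sqrt( 14) , sqrt (14), 3.96, 4,4,  8 ] 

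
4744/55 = 86+ 14/55= 86.25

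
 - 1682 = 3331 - 5013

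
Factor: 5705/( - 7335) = - 3^( - 2)*7^1= - 7/9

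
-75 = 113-188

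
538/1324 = 269/662= 0.41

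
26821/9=26821/9 = 2980.11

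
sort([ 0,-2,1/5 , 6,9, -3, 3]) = [ - 3, - 2,0,1/5,3 , 6, 9]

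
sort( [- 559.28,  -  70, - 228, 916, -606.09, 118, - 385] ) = [ - 606.09 , - 559.28, - 385, - 228,-70,118, 916]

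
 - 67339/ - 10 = 67339/10 = 6733.90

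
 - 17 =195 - 212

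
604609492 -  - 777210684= 1381820176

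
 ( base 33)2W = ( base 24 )42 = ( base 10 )98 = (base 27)3H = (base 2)1100010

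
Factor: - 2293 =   -  2293^1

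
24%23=1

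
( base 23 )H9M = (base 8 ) 22006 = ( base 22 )j14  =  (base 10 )9222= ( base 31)9if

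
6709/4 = 6709/4 = 1677.25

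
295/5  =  59 = 59.00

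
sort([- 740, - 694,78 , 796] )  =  [-740,  -  694, 78, 796] 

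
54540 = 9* 6060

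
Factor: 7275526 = 2^1*59^1 * 61657^1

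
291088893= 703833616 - 412744723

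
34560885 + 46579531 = 81140416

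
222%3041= 222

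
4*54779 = 219116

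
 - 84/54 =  - 14/9= - 1.56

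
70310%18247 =15569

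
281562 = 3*93854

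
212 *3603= 763836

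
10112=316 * 32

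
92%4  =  0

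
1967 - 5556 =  - 3589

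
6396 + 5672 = 12068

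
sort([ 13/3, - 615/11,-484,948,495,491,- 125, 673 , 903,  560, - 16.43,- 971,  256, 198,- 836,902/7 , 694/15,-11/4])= [ - 971,  -  836,-484, - 125, - 615/11,-16.43, - 11/4 , 13/3, 694/15, 902/7 , 198,256 , 491,  495, 560,673,903,  948 ] 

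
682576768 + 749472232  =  1432049000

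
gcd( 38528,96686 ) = 2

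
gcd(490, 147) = 49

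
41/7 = 41/7 = 5.86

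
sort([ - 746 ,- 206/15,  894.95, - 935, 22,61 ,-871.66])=[ - 935, - 871.66,-746, - 206/15, 22, 61, 894.95]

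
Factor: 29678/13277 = 2^1 * 17^( - 1 )*19^1 = 38/17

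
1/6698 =1/6698 = 0.00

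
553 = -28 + 581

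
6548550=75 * 87314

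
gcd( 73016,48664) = 8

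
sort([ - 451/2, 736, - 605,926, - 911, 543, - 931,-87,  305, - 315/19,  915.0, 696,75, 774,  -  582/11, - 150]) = [ - 931, -911, - 605, - 451/2,-150, - 87, -582/11, - 315/19, 75 , 305,543,696, 736, 774,915.0, 926 ] 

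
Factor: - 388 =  - 2^2*97^1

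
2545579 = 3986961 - 1441382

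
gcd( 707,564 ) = 1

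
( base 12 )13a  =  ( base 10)190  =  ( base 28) 6m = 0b10111110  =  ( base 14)d8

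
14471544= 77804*186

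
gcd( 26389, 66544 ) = 1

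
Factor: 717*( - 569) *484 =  - 197458932 = -  2^2*3^1*11^2*239^1*569^1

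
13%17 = 13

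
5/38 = 5/38 = 0.13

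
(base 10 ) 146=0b10010010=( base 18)82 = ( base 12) 102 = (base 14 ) A6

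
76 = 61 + 15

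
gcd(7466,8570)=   2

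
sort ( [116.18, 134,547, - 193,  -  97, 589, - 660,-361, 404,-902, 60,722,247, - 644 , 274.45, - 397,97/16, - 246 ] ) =[  -  902,- 660,- 644,-397, - 361,  -  246,-193, -97,  97/16, 60, 116.18, 134, 247,274.45,404, 547, 589, 722 ]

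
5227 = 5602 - 375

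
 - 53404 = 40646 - 94050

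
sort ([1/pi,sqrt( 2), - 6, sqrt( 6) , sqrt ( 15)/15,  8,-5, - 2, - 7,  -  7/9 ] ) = [ - 7, - 6, - 5, - 2, - 7/9, sqrt(15)/15, 1/pi, sqrt( 2 ), sqrt( 6), 8] 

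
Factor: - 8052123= - 3^1*2684041^1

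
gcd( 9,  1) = 1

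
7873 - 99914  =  -92041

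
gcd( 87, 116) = 29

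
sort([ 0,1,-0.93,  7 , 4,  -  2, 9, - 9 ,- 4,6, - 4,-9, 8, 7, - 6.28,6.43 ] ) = [ - 9,-9, - 6.28,-4 , - 4, - 2, - 0.93,0, 1,4, 6,6.43 , 7,7,  8,9 ]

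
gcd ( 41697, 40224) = 3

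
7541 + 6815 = 14356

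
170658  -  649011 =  -478353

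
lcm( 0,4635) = 0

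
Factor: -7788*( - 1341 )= 10443708 = 2^2*3^3* 11^1*59^1*149^1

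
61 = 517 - 456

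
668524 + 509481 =1178005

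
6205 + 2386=8591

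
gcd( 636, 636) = 636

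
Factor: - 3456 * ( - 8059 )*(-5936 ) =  - 2^11*3^3*7^1*53^1*8059^1  =  - 165328902144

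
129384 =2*64692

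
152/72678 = 76/36339 = 0.00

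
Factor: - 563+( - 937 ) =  - 1500 = - 2^2*3^1*5^3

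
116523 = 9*12947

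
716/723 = 716/723 = 0.99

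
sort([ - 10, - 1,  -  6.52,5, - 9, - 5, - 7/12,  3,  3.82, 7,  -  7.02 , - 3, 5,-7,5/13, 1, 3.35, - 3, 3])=[ - 10, - 9,-7.02,-7, - 6.52, - 5, - 3, - 3, - 1, - 7/12,5/13, 1, 3,3,3.35,3.82, 5,5,7] 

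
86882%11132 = 8958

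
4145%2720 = 1425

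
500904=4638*108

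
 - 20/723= - 1 + 703/723= -0.03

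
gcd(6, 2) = 2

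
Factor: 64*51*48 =2^10 * 3^2*17^1 = 156672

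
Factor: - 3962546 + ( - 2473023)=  - 7^1*31^1*47^1*631^1 = -6435569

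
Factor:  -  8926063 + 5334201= - 2^1*17^1*89^1  *1187^1  =  -3591862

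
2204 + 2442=4646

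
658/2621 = 658/2621 =0.25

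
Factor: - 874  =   - 2^1*19^1*23^1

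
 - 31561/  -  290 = 31561/290 = 108.83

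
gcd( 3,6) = 3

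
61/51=1+10/51 = 1.20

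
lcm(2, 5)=10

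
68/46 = 34/23 = 1.48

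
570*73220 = 41735400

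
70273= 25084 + 45189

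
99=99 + 0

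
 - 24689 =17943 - 42632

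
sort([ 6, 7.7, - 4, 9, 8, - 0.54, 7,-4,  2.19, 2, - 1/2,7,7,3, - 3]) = [ - 4, - 4, -3,  -  0.54, - 1/2,2, 2.19, 3, 6,7, 7, 7,7.7, 8, 9]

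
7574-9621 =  - 2047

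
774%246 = 36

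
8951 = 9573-622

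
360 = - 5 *( - 72)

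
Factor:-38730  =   - 2^1*3^1*5^1*1291^1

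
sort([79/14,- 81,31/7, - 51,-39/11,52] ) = [ - 81, - 51, - 39/11,  31/7, 79/14,52 ] 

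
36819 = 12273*3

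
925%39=28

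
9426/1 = 9426 = 9426.00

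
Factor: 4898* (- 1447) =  - 7087406 = - 2^1*31^1*79^1 * 1447^1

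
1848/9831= 616/3277 = 0.19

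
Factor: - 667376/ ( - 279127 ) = 2^4*53^1*787^1 * 279127^( - 1) 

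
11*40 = 440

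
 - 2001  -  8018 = -10019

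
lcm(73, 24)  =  1752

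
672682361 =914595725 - 241913364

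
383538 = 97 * 3954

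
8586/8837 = 8586/8837 = 0.97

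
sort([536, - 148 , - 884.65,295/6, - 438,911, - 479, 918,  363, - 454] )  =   [ - 884.65, - 479, - 454, - 438, - 148, 295/6,  363, 536 , 911,  918 ]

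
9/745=9/745 = 0.01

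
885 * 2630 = 2327550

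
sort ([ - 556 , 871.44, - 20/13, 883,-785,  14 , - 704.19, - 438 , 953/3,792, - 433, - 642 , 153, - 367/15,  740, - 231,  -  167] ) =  [ - 785 , - 704.19,-642, - 556, - 438 , - 433 , - 231, - 167, - 367/15, - 20/13 , 14, 153,953/3,740, 792,871.44, 883 ]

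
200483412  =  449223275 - 248739863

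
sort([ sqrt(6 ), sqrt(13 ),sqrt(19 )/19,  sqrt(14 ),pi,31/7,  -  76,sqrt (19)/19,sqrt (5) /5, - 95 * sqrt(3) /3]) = [ -76 , - 95*sqrt (3 ) /3,  sqrt( 19 ) /19, sqrt(19 )/19, sqrt(5) /5 , sqrt( 6 ), pi, sqrt( 13 ),sqrt (14),31/7] 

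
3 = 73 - 70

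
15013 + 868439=883452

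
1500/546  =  250/91 =2.75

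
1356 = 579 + 777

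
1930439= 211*9149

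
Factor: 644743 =11^1*58613^1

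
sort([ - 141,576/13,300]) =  [-141,576/13,300]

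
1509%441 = 186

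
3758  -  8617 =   -  4859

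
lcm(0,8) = 0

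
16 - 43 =- 27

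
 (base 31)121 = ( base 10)1024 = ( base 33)V1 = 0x400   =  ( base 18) 32g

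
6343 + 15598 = 21941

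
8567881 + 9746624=18314505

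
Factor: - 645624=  - 2^3*3^3*7^2 * 61^1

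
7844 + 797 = 8641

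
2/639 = 2/639 =0.00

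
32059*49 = 1570891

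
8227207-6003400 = 2223807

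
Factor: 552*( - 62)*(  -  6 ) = 205344= 2^5*3^2*23^1*31^1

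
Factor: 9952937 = 179^1*55603^1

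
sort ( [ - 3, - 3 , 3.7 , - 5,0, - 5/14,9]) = [ - 5 , - 3, - 3, - 5/14,  0, 3.7,9]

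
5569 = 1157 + 4412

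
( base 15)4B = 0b1000111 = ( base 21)38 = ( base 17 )43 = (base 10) 71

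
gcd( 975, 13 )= 13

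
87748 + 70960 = 158708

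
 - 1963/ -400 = 4  +  363/400 = 4.91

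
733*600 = 439800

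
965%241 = 1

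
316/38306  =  158/19153  =  0.01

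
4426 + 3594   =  8020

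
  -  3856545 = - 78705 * 49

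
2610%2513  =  97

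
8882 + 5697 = 14579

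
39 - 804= - 765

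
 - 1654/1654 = -1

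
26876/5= 26876/5= 5375.20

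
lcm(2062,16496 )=16496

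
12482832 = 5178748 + 7304084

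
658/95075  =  658/95075 =0.01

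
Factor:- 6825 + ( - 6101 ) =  - 2^1*23^1*281^1 =-12926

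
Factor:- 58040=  - 2^3 * 5^1*1451^1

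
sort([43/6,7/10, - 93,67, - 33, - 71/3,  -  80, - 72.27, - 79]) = [-93, - 80,- 79, - 72.27,-33, - 71/3, 7/10,43/6, 67] 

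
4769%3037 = 1732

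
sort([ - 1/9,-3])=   [ - 3,- 1/9 ] 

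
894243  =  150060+744183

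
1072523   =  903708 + 168815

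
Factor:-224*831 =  - 186144 = - 2^5*3^1*7^1*277^1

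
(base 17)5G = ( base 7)203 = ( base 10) 101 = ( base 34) 2x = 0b1100101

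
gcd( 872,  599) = 1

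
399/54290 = 399/54290= 0.01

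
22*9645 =212190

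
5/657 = 5/657 = 0.01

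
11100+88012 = 99112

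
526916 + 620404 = 1147320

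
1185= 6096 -4911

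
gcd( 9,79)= 1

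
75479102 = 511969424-436490322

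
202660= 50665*4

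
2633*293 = 771469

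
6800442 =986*6897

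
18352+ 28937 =47289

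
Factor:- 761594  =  -2^1*380797^1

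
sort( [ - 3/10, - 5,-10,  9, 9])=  [ - 10,  -  5 , - 3/10, 9,9]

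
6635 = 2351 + 4284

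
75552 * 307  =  23194464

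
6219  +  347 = 6566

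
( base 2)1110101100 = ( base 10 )940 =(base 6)4204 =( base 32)TC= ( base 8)1654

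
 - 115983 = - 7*16569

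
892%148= 4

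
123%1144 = 123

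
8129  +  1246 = 9375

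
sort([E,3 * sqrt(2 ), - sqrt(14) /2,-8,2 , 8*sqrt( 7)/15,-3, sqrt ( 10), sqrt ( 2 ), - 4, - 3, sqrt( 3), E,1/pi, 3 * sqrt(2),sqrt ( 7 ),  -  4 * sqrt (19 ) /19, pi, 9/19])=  [ - 8 , - 4,  -  3, - 3, - sqrt(14)/2, - 4*sqrt( 19) /19,1/pi, 9/19, 8*sqrt(7) /15,  sqrt(2), sqrt (3), 2, sqrt(7 ), E, E, pi, sqrt( 10 ), 3  *  sqrt(2 ), 3*sqrt(2 )] 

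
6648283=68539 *97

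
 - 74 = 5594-5668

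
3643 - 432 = 3211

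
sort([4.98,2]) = [2,4.98 ]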